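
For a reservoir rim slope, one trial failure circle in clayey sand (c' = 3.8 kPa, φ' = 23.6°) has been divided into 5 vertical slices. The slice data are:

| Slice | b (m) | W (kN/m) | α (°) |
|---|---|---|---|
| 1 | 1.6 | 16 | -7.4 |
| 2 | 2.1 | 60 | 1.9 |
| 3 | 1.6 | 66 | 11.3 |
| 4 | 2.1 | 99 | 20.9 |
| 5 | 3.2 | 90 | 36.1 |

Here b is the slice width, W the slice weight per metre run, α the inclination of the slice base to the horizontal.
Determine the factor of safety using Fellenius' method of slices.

FS = 1.75

Ordinary method of slices: FS = Σ[c'·Δl_i + (W_i cosα_i)·tanφ'] / Σ W_i sinα_i, with Δl_i = b_i / cosα_i.
Slice 1: Δl = 1.6/cos(-7.4°) = 1.613 m; N'_1 = 16·cos(-7.4°) = 15.9; c'Δl = 6.13; W sinα = -2.1
Slice 2: Δl = 2.1/cos1.9° = 2.101 m; N'_2 = 60·cos1.9° = 60.0; c'Δl = 7.98; W sinα = 2.0
Slice 3: Δl = 1.6/cos11.3° = 1.632 m; N'_3 = 66·cos11.3° = 64.7; c'Δl = 6.20; W sinα = 12.9
Slice 4: Δl = 2.1/cos20.9° = 2.248 m; N'_4 = 99·cos20.9° = 92.5; c'Δl = 8.54; W sinα = 35.3
Slice 5: Δl = 3.2/cos36.1° = 3.960 m; N'_5 = 90·cos36.1° = 72.7; c'Δl = 15.05; W sinα = 53.0
Σc'Δl = 43.9 kN/m; ΣN' = 305.8 kN/m; ΣW sinα = 101.2 kN/m
Resisting = 43.9 + 305.8·tan23.6° = 43.9 + 133.6 = 177.5 kN/m
FS = 177.5 / 101.2 = 1.754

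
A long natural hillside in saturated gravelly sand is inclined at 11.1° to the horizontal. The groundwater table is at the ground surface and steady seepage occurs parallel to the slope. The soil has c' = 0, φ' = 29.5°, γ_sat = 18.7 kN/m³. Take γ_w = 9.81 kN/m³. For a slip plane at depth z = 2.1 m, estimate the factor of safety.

With seepage parallel to the slope and the water table at the surface, the effective normal stress on the slip plane uses the buoyant unit weight γ' = γ_sat − γ_w while the driving shear stress uses γ_sat:
FS = [c' + γ' z cos²β tanφ'] / [γ_sat z sinβ cosβ]
(For c' = 0 this reduces to FS = (γ'/γ_sat)·tanφ'/tanβ.)
γ' = 18.7 − 9.81 = 8.89 kN/m³
Numerator = 0.0 + 8.89·2.1·cos²11.1°·tan29.5° = 0.0 + 8.89·2.1·0.9629·0.5658 = 10.171 kPa
Denominator = 18.7·2.1·sin11.1°·cos11.1° = 18.7·2.1·0.1925·0.9813 = 7.419 kPa
FS = 10.171 / 7.419 = 1.371

FS = 1.37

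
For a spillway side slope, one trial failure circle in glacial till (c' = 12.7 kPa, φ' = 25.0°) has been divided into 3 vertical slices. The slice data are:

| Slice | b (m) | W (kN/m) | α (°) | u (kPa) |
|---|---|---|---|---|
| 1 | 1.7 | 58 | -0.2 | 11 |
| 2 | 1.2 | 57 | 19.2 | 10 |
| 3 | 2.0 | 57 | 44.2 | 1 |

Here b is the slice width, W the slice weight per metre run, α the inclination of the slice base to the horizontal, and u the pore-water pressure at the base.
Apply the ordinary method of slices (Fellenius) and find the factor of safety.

Ordinary method of slices: FS = Σ[c'·Δl_i + (W_i cosα_i − u_i·Δl_i)·tanφ'] / Σ W_i sinα_i, with Δl_i = b_i / cosα_i.
Slice 1: Δl = 1.7/cos(-0.2°) = 1.700 m; N'_1 = 58·cos(-0.2°) − 11·1.700 = 39.3; c'Δl = 21.59; W sinα = -0.2
Slice 2: Δl = 1.2/cos19.2° = 1.271 m; N'_2 = 57·cos19.2° − 10·1.271 = 41.1; c'Δl = 16.14; W sinα = 18.7
Slice 3: Δl = 2.0/cos44.2° = 2.790 m; N'_3 = 57·cos44.2° − 1·2.790 = 38.1; c'Δl = 35.43; W sinα = 39.7
Σc'Δl = 73.2 kN/m; ΣN' = 118.5 kN/m; ΣW sinα = 58.3 kN/m
Resisting = 73.2 + 118.5·tan25.0° = 73.2 + 55.3 = 128.4 kN/m
FS = 128.4 / 58.3 = 2.203

FS = 2.20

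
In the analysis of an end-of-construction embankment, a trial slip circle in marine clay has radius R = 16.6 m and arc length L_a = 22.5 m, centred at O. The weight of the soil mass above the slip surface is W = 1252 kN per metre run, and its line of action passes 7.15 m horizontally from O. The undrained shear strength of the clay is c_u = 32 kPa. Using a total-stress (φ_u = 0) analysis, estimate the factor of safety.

Taking moments about the centre O, the resisting moment is provided by the undrained shear strength acting along the arc:
M_R = c_u·L_a·R = 32·22.50·16.6 = 11952.0 kN·m/m
M_D = W·d = 1252·7.15 = 8951.8 kN·m/m
FS = M_R / M_D = 11952.0 / 8951.8 = 1.335

FS = 1.34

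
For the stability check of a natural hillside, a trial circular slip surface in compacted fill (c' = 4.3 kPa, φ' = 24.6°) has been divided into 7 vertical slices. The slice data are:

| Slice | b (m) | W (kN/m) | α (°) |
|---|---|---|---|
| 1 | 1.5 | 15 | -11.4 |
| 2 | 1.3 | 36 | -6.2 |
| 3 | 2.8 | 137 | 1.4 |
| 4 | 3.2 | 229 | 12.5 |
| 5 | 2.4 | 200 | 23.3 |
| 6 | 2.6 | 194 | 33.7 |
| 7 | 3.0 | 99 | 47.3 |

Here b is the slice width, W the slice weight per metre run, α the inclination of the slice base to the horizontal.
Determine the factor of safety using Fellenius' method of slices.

Ordinary method of slices: FS = Σ[c'·Δl_i + (W_i cosα_i)·tanφ'] / Σ W_i sinα_i, with Δl_i = b_i / cosα_i.
Slice 1: Δl = 1.5/cos(-11.4°) = 1.530 m; N'_1 = 15·cos(-11.4°) = 14.7; c'Δl = 6.58; W sinα = -3.0
Slice 2: Δl = 1.3/cos(-6.2°) = 1.308 m; N'_2 = 36·cos(-6.2°) = 35.8; c'Δl = 5.62; W sinα = -3.9
Slice 3: Δl = 2.8/cos1.4° = 2.801 m; N'_3 = 137·cos1.4° = 137.0; c'Δl = 12.04; W sinα = 3.3
Slice 4: Δl = 3.2/cos12.5° = 3.278 m; N'_4 = 229·cos12.5° = 223.6; c'Δl = 14.09; W sinα = 49.6
Slice 5: Δl = 2.4/cos23.3° = 2.613 m; N'_5 = 200·cos23.3° = 183.7; c'Δl = 11.24; W sinα = 79.1
Slice 6: Δl = 2.6/cos33.7° = 3.125 m; N'_6 = 194·cos33.7° = 161.4; c'Δl = 13.44; W sinα = 107.6
Slice 7: Δl = 3.0/cos47.3° = 4.424 m; N'_7 = 99·cos47.3° = 67.1; c'Δl = 19.02; W sinα = 72.8
Σc'Δl = 82.0 kN/m; ΣN' = 823.3 kN/m; ΣW sinα = 305.6 kN/m
Resisting = 82.0 + 823.3·tan24.6° = 82.0 + 376.9 = 459.0 kN/m
FS = 459.0 / 305.6 = 1.502

FS = 1.50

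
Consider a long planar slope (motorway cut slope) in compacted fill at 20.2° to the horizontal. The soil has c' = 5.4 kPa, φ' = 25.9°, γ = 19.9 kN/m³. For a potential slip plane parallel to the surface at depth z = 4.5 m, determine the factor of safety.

FS = 1.51

For an infinite slope with a slip plane parallel to the surface (no pore pressure): FS = [c' + γz cos²β tanφ'] / [γz sinβ cosβ].
γz = 19.9·4.5 = 89.55 kN/m²
Numerator = 5.4 + 89.55·cos²20.2°·tan25.9° = 5.4 + 89.55·0.8808·0.4856 = 43.699 kPa
Denominator = 89.55·sin20.2°·cos20.2° = 89.55·0.3453·0.9385 = 29.020 kPa
FS = 43.699 / 29.020 = 1.506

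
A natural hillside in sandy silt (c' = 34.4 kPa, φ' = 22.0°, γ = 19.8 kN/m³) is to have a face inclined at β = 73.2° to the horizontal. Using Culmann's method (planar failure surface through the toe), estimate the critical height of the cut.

H_c = 16.52 m

Culmann's analysis gives the critical failure plane at α_cr = (β + φ')/2 = (73.2 + 22.0)/2 = 47.6°, and the critical height
H_c = (4c'/γ) · sinβ cosφ' / [1 − cos(β − φ')]
    = (4·34.4/19.8) · sin73.2°·cos22.0° / [1 − cos(51.2°)]
    = 6.949 · 0.9573·0.9272 / [1 − 0.6266]
    = 6.949 · 0.8876 / 0.3734
    = 16.52 m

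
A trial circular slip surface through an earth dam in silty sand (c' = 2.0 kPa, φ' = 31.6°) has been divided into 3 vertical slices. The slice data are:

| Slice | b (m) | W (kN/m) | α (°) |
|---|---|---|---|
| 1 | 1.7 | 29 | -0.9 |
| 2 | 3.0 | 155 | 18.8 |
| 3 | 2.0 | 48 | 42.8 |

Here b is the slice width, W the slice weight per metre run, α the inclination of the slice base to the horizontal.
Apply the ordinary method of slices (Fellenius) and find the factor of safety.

Ordinary method of slices: FS = Σ[c'·Δl_i + (W_i cosα_i)·tanφ'] / Σ W_i sinα_i, with Δl_i = b_i / cosα_i.
Slice 1: Δl = 1.7/cos(-0.9°) = 1.700 m; N'_1 = 29·cos(-0.9°) = 29.0; c'Δl = 3.40; W sinα = -0.5
Slice 2: Δl = 3.0/cos18.8° = 3.169 m; N'_2 = 155·cos18.8° = 146.7; c'Δl = 6.34; W sinα = 50.0
Slice 3: Δl = 2.0/cos42.8° = 2.726 m; N'_3 = 48·cos42.8° = 35.2; c'Δl = 5.45; W sinα = 32.6
Σc'Δl = 15.2 kN/m; ΣN' = 210.9 kN/m; ΣW sinα = 82.1 kN/m
Resisting = 15.2 + 210.9·tan31.6° = 15.2 + 129.8 = 145.0 kN/m
FS = 145.0 / 82.1 = 1.766

FS = 1.77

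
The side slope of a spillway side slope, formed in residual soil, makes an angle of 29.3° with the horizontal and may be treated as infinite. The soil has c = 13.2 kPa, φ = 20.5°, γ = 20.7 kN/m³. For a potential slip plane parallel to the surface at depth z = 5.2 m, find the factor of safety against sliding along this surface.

FS = 0.95

For an infinite slope with a slip plane parallel to the surface (no pore pressure): FS = [c + γz cos²β tanφ] / [γz sinβ cosβ].
γz = 20.7·5.2 = 107.64 kN/m²
Numerator = 13.2 + 107.64·cos²29.3°·tan20.5° = 13.2 + 107.64·0.7605·0.3739 = 43.806 kPa
Denominator = 107.64·sin29.3°·cos29.3° = 107.64·0.4894·0.8721 = 45.938 kPa
FS = 43.806 / 45.938 = 0.954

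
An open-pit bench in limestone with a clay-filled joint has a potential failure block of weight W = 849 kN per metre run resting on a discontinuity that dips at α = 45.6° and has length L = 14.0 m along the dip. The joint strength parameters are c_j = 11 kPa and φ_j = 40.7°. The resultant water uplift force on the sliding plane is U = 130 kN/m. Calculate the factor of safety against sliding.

FS = 0.91

Resolving the block weight along and normal to the plane and applying the Mohr–Coulomb strength on the joint:
N' = W cosα − U = 849·cos45.6° − 130 = 464.0 kN/m
Driving force T = W sinα = 849·sin45.6° = 606.6 kN/m
Resisting force R = c_j·L + N'·tanφ_j = 11·14.0 + 464.0·tan40.7° = 154.0 + 399.1 = 553.1 kN/m
FS = R / T = 553.1 / 606.6 = 0.912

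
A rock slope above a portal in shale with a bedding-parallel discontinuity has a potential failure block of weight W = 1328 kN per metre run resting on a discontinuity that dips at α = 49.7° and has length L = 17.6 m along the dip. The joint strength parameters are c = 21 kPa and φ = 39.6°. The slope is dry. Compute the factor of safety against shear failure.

FS = 1.07

Resolving the block weight along and normal to the plane and applying the Mohr–Coulomb strength on the joint:
N' = W cosα = 1328·cos49.7° = 858.9 kN/m
Driving force T = W sinα = 1328·sin49.7° = 1012.8 kN/m
Resisting force R = c·L + N'·tanφ = 21·17.6 + 858.9·tan39.6° = 369.6 + 710.6 = 1080.2 kN/m
FS = R / T = 1080.2 / 1012.8 = 1.066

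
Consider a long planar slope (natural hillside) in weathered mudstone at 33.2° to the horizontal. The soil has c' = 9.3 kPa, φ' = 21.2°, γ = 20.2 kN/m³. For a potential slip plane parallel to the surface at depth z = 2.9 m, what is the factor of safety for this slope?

For an infinite slope with a slip plane parallel to the surface (no pore pressure): FS = [c' + γz cos²β tanφ'] / [γz sinβ cosβ].
γz = 20.2·2.9 = 58.58 kN/m²
Numerator = 9.3 + 58.58·cos²33.2°·tan21.2° = 9.3 + 58.58·0.7002·0.3879 = 25.209 kPa
Denominator = 58.58·sin33.2°·cos33.2° = 58.58·0.5476·0.8368 = 26.840 kPa
FS = 25.209 / 26.840 = 0.939

FS = 0.94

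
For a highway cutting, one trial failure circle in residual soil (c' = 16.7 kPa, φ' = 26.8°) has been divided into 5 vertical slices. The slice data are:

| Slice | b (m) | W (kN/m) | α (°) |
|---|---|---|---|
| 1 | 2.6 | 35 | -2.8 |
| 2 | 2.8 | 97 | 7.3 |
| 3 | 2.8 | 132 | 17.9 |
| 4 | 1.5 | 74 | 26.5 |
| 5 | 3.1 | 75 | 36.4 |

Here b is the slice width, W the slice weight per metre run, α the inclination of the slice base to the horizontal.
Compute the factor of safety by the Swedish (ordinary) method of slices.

FS = 3.31

Ordinary method of slices: FS = Σ[c'·Δl_i + (W_i cosα_i)·tanφ'] / Σ W_i sinα_i, with Δl_i = b_i / cosα_i.
Slice 1: Δl = 2.6/cos(-2.8°) = 2.603 m; N'_1 = 35·cos(-2.8°) = 35.0; c'Δl = 43.47; W sinα = -1.7
Slice 2: Δl = 2.8/cos7.3° = 2.823 m; N'_2 = 97·cos7.3° = 96.2; c'Δl = 47.14; W sinα = 12.3
Slice 3: Δl = 2.8/cos17.9° = 2.942 m; N'_3 = 132·cos17.9° = 125.6; c'Δl = 49.14; W sinα = 40.6
Slice 4: Δl = 1.5/cos26.5° = 1.676 m; N'_4 = 74·cos26.5° = 66.2; c'Δl = 27.99; W sinα = 33.0
Slice 5: Δl = 3.1/cos36.4° = 3.851 m; N'_5 = 75·cos36.4° = 60.4; c'Δl = 64.32; W sinα = 44.5
Σc'Δl = 232.1 kN/m; ΣN' = 383.4 kN/m; ΣW sinα = 128.7 kN/m
Resisting = 232.1 + 383.4·tan26.8° = 232.1 + 193.7 = 425.7 kN/m
FS = 425.7 / 128.7 = 3.308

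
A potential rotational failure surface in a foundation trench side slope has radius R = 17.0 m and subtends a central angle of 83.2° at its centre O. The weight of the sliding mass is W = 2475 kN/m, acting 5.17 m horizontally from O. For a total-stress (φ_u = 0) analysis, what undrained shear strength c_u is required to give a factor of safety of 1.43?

c_u = 43.6 kPa

FS = c_u·L_a·R / (W·d), so c_u = FS·W·d / (L_a·R).
Arc length L_a = R·θ = 17.0·(83.2°·π/180) = 17.0·1.4521 = 24.69 m
c_u = 1.43·2475·5.17 / (24.69·17.0) = 18297.9 / 419.66 = 43.60 kPa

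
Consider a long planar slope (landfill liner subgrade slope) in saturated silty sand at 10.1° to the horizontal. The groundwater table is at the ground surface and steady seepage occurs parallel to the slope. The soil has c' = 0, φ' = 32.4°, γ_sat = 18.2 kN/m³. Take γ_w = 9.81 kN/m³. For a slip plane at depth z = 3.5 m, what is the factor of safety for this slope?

FS = 1.64

With seepage parallel to the slope and the water table at the surface, the effective normal stress on the slip plane uses the buoyant unit weight γ' = γ_sat − γ_w while the driving shear stress uses γ_sat:
FS = [c' + γ' z cos²β tanφ'] / [γ_sat z sinβ cosβ]
(For c' = 0 this reduces to FS = (γ'/γ_sat)·tanφ'/tanβ.)
γ' = 18.2 − 9.81 = 8.39 kN/m³
Numerator = 0.0 + 8.39·3.5·cos²10.1°·tan32.4° = 0.0 + 8.39·3.5·0.9692·0.6346 = 18.062 kPa
Denominator = 18.2·3.5·sin10.1°·cos10.1° = 18.2·3.5·0.1754·0.9845 = 10.998 kPa
FS = 18.062 / 10.998 = 1.642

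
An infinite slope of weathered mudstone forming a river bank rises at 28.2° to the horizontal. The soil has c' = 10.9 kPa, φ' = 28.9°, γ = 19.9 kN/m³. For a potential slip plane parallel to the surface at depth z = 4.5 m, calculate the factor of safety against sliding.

For an infinite slope with a slip plane parallel to the surface (no pore pressure): FS = [c' + γz cos²β tanφ'] / [γz sinβ cosβ].
γz = 19.9·4.5 = 89.55 kN/m²
Numerator = 10.9 + 89.55·cos²28.2°·tan28.9° = 10.9 + 89.55·0.7767·0.5520 = 49.295 kPa
Denominator = 89.55·sin28.2°·cos28.2° = 89.55·0.4726·0.8813 = 37.294 kPa
FS = 49.295 / 37.294 = 1.322

FS = 1.32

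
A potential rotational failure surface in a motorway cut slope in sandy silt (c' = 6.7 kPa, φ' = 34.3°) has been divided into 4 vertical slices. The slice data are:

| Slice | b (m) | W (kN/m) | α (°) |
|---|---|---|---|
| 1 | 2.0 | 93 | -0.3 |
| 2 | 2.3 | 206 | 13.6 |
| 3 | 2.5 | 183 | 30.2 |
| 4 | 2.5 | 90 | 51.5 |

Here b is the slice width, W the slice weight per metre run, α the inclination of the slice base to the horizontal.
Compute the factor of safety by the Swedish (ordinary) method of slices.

Ordinary method of slices: FS = Σ[c'·Δl_i + (W_i cosα_i)·tanφ'] / Σ W_i sinα_i, with Δl_i = b_i / cosα_i.
Slice 1: Δl = 2.0/cos(-0.3°) = 2.000 m; N'_1 = 93·cos(-0.3°) = 93.0; c'Δl = 13.40; W sinα = -0.5
Slice 2: Δl = 2.3/cos13.6° = 2.366 m; N'_2 = 206·cos13.6° = 200.2; c'Δl = 15.85; W sinα = 48.4
Slice 3: Δl = 2.5/cos30.2° = 2.893 m; N'_3 = 183·cos30.2° = 158.2; c'Δl = 19.38; W sinα = 92.1
Slice 4: Δl = 2.5/cos51.5° = 4.016 m; N'_4 = 90·cos51.5° = 56.0; c'Δl = 26.91; W sinα = 70.4
Σc'Δl = 75.5 kN/m; ΣN' = 507.4 kN/m; ΣW sinα = 210.4 kN/m
Resisting = 75.5 + 507.4·tan34.3° = 75.5 + 346.1 = 421.7 kN/m
FS = 421.7 / 210.4 = 2.004

FS = 2.00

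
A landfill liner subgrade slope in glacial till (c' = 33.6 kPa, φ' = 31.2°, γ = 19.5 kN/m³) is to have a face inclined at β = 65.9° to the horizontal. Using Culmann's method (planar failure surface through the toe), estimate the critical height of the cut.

H_c = 30.26 m

Culmann's analysis gives the critical failure plane at α_cr = (β + φ')/2 = (65.9 + 31.2)/2 = 48.6°, and the critical height
H_c = (4c'/γ) · sinβ cosφ' / [1 − cos(β − φ')]
    = (4·33.6/19.5) · sin65.9°·cos31.2° / [1 − cos(34.7°)]
    = 6.892 · 0.9128·0.8554 / [1 − 0.8221]
    = 6.892 · 0.7808 / 0.1779
    = 30.26 m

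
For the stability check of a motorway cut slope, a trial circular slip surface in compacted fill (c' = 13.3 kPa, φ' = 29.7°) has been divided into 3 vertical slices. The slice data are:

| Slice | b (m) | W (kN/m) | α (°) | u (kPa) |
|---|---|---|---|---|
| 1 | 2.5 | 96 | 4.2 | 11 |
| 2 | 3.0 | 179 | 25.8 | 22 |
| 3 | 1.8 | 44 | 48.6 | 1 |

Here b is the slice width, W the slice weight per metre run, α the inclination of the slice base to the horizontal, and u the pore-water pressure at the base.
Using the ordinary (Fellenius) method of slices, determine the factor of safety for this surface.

Ordinary method of slices: FS = Σ[c'·Δl_i + (W_i cosα_i − u_i·Δl_i)·tanφ'] / Σ W_i sinα_i, with Δl_i = b_i / cosα_i.
Slice 1: Δl = 2.5/cos4.2° = 2.507 m; N'_1 = 96·cos4.2° − 11·2.507 = 68.2; c'Δl = 33.34; W sinα = 7.0
Slice 2: Δl = 3.0/cos25.8° = 3.332 m; N'_2 = 179·cos25.8° − 22·3.332 = 87.8; c'Δl = 44.32; W sinα = 77.9
Slice 3: Δl = 1.8/cos48.6° = 2.722 m; N'_3 = 44·cos48.6° − 1·2.722 = 26.4; c'Δl = 36.20; W sinα = 33.0
Σc'Δl = 113.9 kN/m; ΣN' = 182.4 kN/m; ΣW sinα = 117.9 kN/m
Resisting = 113.9 + 182.4·tan29.7° = 113.9 + 104.0 = 217.9 kN/m
FS = 217.9 / 117.9 = 1.847

FS = 1.85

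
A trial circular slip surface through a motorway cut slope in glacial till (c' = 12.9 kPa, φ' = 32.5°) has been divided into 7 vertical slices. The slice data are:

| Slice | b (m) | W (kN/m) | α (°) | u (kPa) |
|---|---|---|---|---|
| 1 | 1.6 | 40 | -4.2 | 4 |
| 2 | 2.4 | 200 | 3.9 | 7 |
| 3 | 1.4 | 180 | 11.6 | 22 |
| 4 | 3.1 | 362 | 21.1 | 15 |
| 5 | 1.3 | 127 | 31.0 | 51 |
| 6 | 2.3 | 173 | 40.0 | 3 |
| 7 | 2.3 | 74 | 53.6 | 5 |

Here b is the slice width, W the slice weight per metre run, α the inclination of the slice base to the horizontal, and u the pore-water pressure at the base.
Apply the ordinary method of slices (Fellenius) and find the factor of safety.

Ordinary method of slices: FS = Σ[c'·Δl_i + (W_i cosα_i − u_i·Δl_i)·tanφ'] / Σ W_i sinα_i, with Δl_i = b_i / cosα_i.
Slice 1: Δl = 1.6/cos(-4.2°) = 1.604 m; N'_1 = 40·cos(-4.2°) − 4·1.604 = 33.5; c'Δl = 20.70; W sinα = -2.9
Slice 2: Δl = 2.4/cos3.9° = 2.406 m; N'_2 = 200·cos3.9° − 7·2.406 = 182.7; c'Δl = 31.03; W sinα = 13.6
Slice 3: Δl = 1.4/cos11.6° = 1.429 m; N'_3 = 180·cos11.6° − 22·1.429 = 144.9; c'Δl = 18.44; W sinα = 36.2
Slice 4: Δl = 3.1/cos21.1° = 3.323 m; N'_4 = 362·cos21.1° − 15·3.323 = 287.9; c'Δl = 42.86; W sinα = 130.3
Slice 5: Δl = 1.3/cos31.0° = 1.517 m; N'_5 = 127·cos31.0° − 51·1.517 = 31.5; c'Δl = 19.56; W sinα = 65.4
Slice 6: Δl = 2.3/cos40.0° = 3.002 m; N'_6 = 173·cos40.0° − 3·3.002 = 123.5; c'Δl = 38.73; W sinα = 111.2
Slice 7: Δl = 2.3/cos53.6° = 3.876 m; N'_7 = 74·cos53.6° − 5·3.876 = 24.5; c'Δl = 50.00; W sinα = 59.6
Σc'Δl = 221.3 kN/m; ΣN' = 828.5 kN/m; ΣW sinα = 413.4 kN/m
Resisting = 221.3 + 828.5·tan32.5° = 221.3 + 527.8 = 749.1 kN/m
FS = 749.1 / 413.4 = 1.812

FS = 1.81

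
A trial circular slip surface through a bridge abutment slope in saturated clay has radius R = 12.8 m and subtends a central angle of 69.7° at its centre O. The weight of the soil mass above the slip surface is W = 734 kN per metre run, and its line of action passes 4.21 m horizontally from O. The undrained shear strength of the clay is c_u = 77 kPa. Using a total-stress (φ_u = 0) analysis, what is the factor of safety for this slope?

FS = 4.97

Taking moments about the centre O, the resisting moment is provided by the undrained shear strength acting along the arc:
Arc length L_a = R·θ = 12.8·(69.7°·π/180) = 12.8·1.2165 = 15.57 m
M_R = c_u·L_a·R = 77·15.57·12.8 = 15346.9 kN·m/m
M_D = W·d = 734·4.21 = 3090.1 kN·m/m
FS = M_R / M_D = 15346.9 / 3090.1 = 4.966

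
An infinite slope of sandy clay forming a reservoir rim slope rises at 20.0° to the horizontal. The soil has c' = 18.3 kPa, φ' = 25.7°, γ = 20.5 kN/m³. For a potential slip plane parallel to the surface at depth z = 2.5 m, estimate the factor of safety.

FS = 2.43

For an infinite slope with a slip plane parallel to the surface (no pore pressure): FS = [c' + γz cos²β tanφ'] / [γz sinβ cosβ].
γz = 20.5·2.5 = 51.25 kN/m²
Numerator = 18.3 + 51.25·cos²20.0°·tan25.7° = 18.3 + 51.25·0.8830·0.4813 = 40.080 kPa
Denominator = 51.25·sin20.0°·cos20.0° = 51.25·0.3420·0.9397 = 16.471 kPa
FS = 40.080 / 16.471 = 2.433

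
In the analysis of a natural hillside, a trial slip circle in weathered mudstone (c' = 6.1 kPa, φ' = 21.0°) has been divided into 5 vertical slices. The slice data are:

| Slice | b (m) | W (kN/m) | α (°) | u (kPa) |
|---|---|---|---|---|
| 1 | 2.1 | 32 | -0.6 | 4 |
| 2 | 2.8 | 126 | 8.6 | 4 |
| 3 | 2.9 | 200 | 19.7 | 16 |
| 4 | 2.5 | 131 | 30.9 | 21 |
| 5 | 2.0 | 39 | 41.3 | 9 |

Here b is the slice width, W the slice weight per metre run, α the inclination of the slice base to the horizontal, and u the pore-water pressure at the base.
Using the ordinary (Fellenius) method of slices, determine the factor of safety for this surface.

FS = 1.18

Ordinary method of slices: FS = Σ[c'·Δl_i + (W_i cosα_i − u_i·Δl_i)·tanφ'] / Σ W_i sinα_i, with Δl_i = b_i / cosα_i.
Slice 1: Δl = 2.1/cos(-0.6°) = 2.100 m; N'_1 = 32·cos(-0.6°) − 4·2.100 = 23.6; c'Δl = 12.81; W sinα = -0.3
Slice 2: Δl = 2.8/cos8.6° = 2.832 m; N'_2 = 126·cos8.6° − 4·2.832 = 113.3; c'Δl = 17.27; W sinα = 18.8
Slice 3: Δl = 2.9/cos19.7° = 3.080 m; N'_3 = 200·cos19.7° − 16·3.080 = 139.0; c'Δl = 18.79; W sinα = 67.4
Slice 4: Δl = 2.5/cos30.9° = 2.914 m; N'_4 = 131·cos30.9° − 21·2.914 = 51.2; c'Δl = 17.77; W sinα = 67.3
Slice 5: Δl = 2.0/cos41.3° = 2.662 m; N'_5 = 39·cos41.3° − 9·2.662 = 5.3; c'Δl = 16.24; W sinα = 25.7
Σc'Δl = 82.9 kN/m; ΣN' = 332.4 kN/m; ΣW sinα = 178.9 kN/m
Resisting = 82.9 + 332.4·tan21.0° = 82.9 + 127.6 = 210.5 kN/m
FS = 210.5 / 178.9 = 1.176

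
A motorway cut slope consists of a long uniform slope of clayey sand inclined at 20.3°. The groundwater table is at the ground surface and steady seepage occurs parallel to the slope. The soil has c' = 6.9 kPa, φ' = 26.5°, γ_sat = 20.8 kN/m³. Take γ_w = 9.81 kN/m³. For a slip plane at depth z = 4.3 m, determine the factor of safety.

FS = 0.95

With seepage parallel to the slope and the water table at the surface, the effective normal stress on the slip plane uses the buoyant unit weight γ' = γ_sat − γ_w while the driving shear stress uses γ_sat:
FS = [c' + γ' z cos²β tanφ'] / [γ_sat z sinβ cosβ]
γ' = 20.8 − 9.81 = 10.99 kN/m³
Numerator = 6.9 + 10.99·4.3·cos²20.3°·tan26.5° = 6.9 + 10.99·4.3·0.8796·0.4986 = 27.626 kPa
Denominator = 20.8·4.3·sin20.3°·cos20.3° = 20.8·4.3·0.3469·0.9379 = 29.103 kPa
FS = 27.626 / 29.103 = 0.949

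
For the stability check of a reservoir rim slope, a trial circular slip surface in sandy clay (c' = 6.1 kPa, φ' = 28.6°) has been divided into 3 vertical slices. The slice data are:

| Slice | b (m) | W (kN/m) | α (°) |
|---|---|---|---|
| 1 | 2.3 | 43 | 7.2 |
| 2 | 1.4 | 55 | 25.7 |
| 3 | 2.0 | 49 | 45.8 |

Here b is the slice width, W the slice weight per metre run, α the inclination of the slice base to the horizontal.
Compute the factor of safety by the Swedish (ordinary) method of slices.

FS = 1.71

Ordinary method of slices: FS = Σ[c'·Δl_i + (W_i cosα_i)·tanφ'] / Σ W_i sinα_i, with Δl_i = b_i / cosα_i.
Slice 1: Δl = 2.3/cos7.2° = 2.318 m; N'_1 = 43·cos7.2° = 42.7; c'Δl = 14.14; W sinα = 5.4
Slice 2: Δl = 1.4/cos25.7° = 1.554 m; N'_2 = 55·cos25.7° = 49.6; c'Δl = 9.48; W sinα = 23.9
Slice 3: Δl = 2.0/cos45.8° = 2.869 m; N'_3 = 49·cos45.8° = 34.2; c'Δl = 17.50; W sinα = 35.1
Σc'Δl = 41.1 kN/m; ΣN' = 126.4 kN/m; ΣW sinα = 64.4 kN/m
Resisting = 41.1 + 126.4·tan28.6° = 41.1 + 68.9 = 110.0 kN/m
FS = 110.0 / 64.4 = 1.709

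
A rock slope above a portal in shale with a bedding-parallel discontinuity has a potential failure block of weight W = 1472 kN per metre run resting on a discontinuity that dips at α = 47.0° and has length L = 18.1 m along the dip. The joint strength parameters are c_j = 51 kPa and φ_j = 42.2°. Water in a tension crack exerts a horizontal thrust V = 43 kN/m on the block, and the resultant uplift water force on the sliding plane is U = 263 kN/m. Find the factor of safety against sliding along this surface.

FS = 1.42

Resolving the block weight along and normal to the plane and applying the Mohr–Coulomb strength on the joint:
N' = W cosα − U − V sinα = 1472·cos47.0° − 263 − 43·sin47.0° = 709.5 kN/m
Driving force T = W sinα + V cosα = 1472·sin47.0° + 43·cos47.0° = 1105.9 kN/m
Resisting force R = c_j·L + N'·tanφ_j = 51·18.1 + 709.5·tan42.2° = 923.1 + 643.3 = 1566.4 kN/m
FS = R / T = 1566.4 / 1105.9 = 1.416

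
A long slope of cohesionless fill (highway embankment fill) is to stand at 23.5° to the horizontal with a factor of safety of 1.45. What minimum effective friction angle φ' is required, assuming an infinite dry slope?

φ' = 32.2°

FS = tanφ'/tanβ ⇒ tanφ' = FS · tanβ = 1.45 · tan23.5° = 0.6305
φ' = arctan(0.6305) = 32.23°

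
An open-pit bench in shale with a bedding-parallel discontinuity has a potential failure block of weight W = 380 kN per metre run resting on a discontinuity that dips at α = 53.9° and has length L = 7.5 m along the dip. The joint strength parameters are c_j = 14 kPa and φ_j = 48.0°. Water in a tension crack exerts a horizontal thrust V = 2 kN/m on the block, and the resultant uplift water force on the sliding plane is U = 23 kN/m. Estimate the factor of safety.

FS = 1.06

Resolving the block weight along and normal to the plane and applying the Mohr–Coulomb strength on the joint:
N' = W cosα − U − V sinα = 380·cos53.9° − 23 − 2·sin53.9° = 199.3 kN/m
Driving force T = W sinα + V cosα = 380·sin53.9° + 2·cos53.9° = 308.2 kN/m
Resisting force R = c_j·L + N'·tanφ_j = 14·7.5 + 199.3·tan48.0° = 105.0 + 221.3 = 326.3 kN/m
FS = R / T = 326.3 / 308.2 = 1.059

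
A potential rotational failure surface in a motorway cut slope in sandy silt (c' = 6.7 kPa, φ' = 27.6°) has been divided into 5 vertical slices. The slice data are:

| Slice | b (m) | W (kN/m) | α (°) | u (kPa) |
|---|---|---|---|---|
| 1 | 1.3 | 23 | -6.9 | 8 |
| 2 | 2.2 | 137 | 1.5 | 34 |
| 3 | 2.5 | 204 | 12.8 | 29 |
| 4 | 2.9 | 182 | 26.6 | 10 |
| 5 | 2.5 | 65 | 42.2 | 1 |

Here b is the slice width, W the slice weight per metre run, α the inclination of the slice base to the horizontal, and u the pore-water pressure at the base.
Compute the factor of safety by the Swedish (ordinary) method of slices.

Ordinary method of slices: FS = Σ[c'·Δl_i + (W_i cosα_i − u_i·Δl_i)·tanφ'] / Σ W_i sinα_i, with Δl_i = b_i / cosα_i.
Slice 1: Δl = 1.3/cos(-6.9°) = 1.309 m; N'_1 = 23·cos(-6.9°) − 8·1.309 = 12.4; c'Δl = 8.77; W sinα = -2.8
Slice 2: Δl = 2.2/cos1.5° = 2.201 m; N'_2 = 137·cos1.5° − 34·2.201 = 62.1; c'Δl = 14.75; W sinα = 3.6
Slice 3: Δl = 2.5/cos12.8° = 2.564 m; N'_3 = 204·cos12.8° − 29·2.564 = 124.6; c'Δl = 17.18; W sinα = 45.2
Slice 4: Δl = 2.9/cos26.6° = 3.243 m; N'_4 = 182·cos26.6° − 10·3.243 = 130.3; c'Δl = 21.73; W sinα = 81.5
Slice 5: Δl = 2.5/cos42.2° = 3.375 m; N'_5 = 65·cos42.2° − 1·3.375 = 44.8; c'Δl = 22.61; W sinα = 43.7
Σc'Δl = 85.0 kN/m; ΣN' = 374.1 kN/m; ΣW sinα = 171.2 kN/m
Resisting = 85.0 + 374.1·tan27.6° = 85.0 + 195.6 = 280.6 kN/m
FS = 280.6 / 171.2 = 1.639

FS = 1.64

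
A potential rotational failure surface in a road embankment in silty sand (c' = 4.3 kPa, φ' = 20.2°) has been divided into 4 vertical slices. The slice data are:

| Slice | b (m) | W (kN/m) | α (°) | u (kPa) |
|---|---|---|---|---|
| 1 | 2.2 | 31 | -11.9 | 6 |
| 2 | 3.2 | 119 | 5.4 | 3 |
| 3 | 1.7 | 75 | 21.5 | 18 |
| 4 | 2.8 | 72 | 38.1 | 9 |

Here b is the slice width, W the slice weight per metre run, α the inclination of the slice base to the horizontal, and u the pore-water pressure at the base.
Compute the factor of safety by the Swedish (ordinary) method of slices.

FS = 1.51

Ordinary method of slices: FS = Σ[c'·Δl_i + (W_i cosα_i − u_i·Δl_i)·tanφ'] / Σ W_i sinα_i, with Δl_i = b_i / cosα_i.
Slice 1: Δl = 2.2/cos(-11.9°) = 2.248 m; N'_1 = 31·cos(-11.9°) − 6·2.248 = 16.8; c'Δl = 9.67; W sinα = -6.4
Slice 2: Δl = 3.2/cos5.4° = 3.214 m; N'_2 = 119·cos5.4° − 3·3.214 = 108.8; c'Δl = 13.82; W sinα = 11.2
Slice 3: Δl = 1.7/cos21.5° = 1.827 m; N'_3 = 75·cos21.5° − 18·1.827 = 36.9; c'Δl = 7.86; W sinα = 27.5
Slice 4: Δl = 2.8/cos38.1° = 3.558 m; N'_4 = 72·cos38.1° − 9·3.558 = 24.6; c'Δl = 15.30; W sinα = 44.4
Σc'Δl = 46.6 kN/m; ΣN' = 187.2 kN/m; ΣW sinα = 76.7 kN/m
Resisting = 46.6 + 187.2·tan20.2° = 46.6 + 68.9 = 115.5 kN/m
FS = 115.5 / 76.7 = 1.506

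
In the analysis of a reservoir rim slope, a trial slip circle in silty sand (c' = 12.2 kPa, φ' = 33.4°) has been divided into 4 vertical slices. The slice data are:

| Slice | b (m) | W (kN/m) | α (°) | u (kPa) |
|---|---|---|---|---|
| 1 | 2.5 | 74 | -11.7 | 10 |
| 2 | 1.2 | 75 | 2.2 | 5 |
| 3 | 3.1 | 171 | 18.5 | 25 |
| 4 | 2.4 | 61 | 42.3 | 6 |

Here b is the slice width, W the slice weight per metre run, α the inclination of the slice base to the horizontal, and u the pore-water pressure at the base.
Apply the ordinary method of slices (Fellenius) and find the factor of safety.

FS = 3.27

Ordinary method of slices: FS = Σ[c'·Δl_i + (W_i cosα_i − u_i·Δl_i)·tanφ'] / Σ W_i sinα_i, with Δl_i = b_i / cosα_i.
Slice 1: Δl = 2.5/cos(-11.7°) = 2.553 m; N'_1 = 74·cos(-11.7°) − 10·2.553 = 46.9; c'Δl = 31.15; W sinα = -15.0
Slice 2: Δl = 1.2/cos2.2° = 1.201 m; N'_2 = 75·cos2.2° − 5·1.201 = 68.9; c'Δl = 14.65; W sinα = 2.9
Slice 3: Δl = 3.1/cos18.5° = 3.269 m; N'_3 = 171·cos18.5° − 25·3.269 = 80.4; c'Δl = 39.88; W sinα = 54.3
Slice 4: Δl = 2.4/cos42.3° = 3.245 m; N'_4 = 61·cos42.3° − 6·3.245 = 25.6; c'Δl = 39.59; W sinα = 41.1
Σc'Δl = 125.3 kN/m; ΣN' = 222.0 kN/m; ΣW sinα = 83.2 kN/m
Resisting = 125.3 + 222.0·tan33.4° = 125.3 + 146.4 = 271.6 kN/m
FS = 271.6 / 83.2 = 3.265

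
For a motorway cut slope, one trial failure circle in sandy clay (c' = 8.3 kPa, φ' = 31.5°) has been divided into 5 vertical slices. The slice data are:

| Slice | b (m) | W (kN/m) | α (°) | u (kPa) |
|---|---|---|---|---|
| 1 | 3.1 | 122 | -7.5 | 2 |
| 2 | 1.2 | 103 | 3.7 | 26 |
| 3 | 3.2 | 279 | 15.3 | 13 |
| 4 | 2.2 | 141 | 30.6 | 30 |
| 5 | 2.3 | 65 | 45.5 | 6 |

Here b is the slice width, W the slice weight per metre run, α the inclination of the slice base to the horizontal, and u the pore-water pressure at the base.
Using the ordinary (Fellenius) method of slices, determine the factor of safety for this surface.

FS = 2.23

Ordinary method of slices: FS = Σ[c'·Δl_i + (W_i cosα_i − u_i·Δl_i)·tanφ'] / Σ W_i sinα_i, with Δl_i = b_i / cosα_i.
Slice 1: Δl = 3.1/cos(-7.5°) = 3.127 m; N'_1 = 122·cos(-7.5°) − 2·3.127 = 114.7; c'Δl = 25.95; W sinα = -15.9
Slice 2: Δl = 1.2/cos3.7° = 1.203 m; N'_2 = 103·cos3.7° − 26·1.203 = 71.5; c'Δl = 9.98; W sinα = 6.6
Slice 3: Δl = 3.2/cos15.3° = 3.318 m; N'_3 = 279·cos15.3° − 13·3.318 = 226.0; c'Δl = 27.54; W sinα = 73.6
Slice 4: Δl = 2.2/cos30.6° = 2.556 m; N'_4 = 141·cos30.6° − 30·2.556 = 44.7; c'Δl = 21.21; W sinα = 71.8
Slice 5: Δl = 2.3/cos45.5° = 3.281 m; N'_5 = 65·cos45.5° − 6·3.281 = 25.9; c'Δl = 27.24; W sinα = 46.4
Σc'Δl = 111.9 kN/m; ΣN' = 482.8 kN/m; ΣW sinα = 182.5 kN/m
Resisting = 111.9 + 482.8·tan31.5° = 111.9 + 295.8 = 407.8 kN/m
FS = 407.8 / 182.5 = 2.235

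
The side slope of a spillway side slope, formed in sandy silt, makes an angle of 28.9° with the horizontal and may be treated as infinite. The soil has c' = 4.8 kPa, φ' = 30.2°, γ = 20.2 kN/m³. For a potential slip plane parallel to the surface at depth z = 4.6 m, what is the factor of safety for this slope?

For an infinite slope with a slip plane parallel to the surface (no pore pressure): FS = [c' + γz cos²β tanφ'] / [γz sinβ cosβ].
γz = 20.2·4.6 = 92.92 kN/m²
Numerator = 4.8 + 92.92·cos²28.9°·tan30.2° = 4.8 + 92.92·0.7664·0.5820 = 46.250 kPa
Denominator = 92.92·sin28.9°·cos28.9° = 92.92·0.4833·0.8755 = 39.314 kPa
FS = 46.250 / 39.314 = 1.176

FS = 1.18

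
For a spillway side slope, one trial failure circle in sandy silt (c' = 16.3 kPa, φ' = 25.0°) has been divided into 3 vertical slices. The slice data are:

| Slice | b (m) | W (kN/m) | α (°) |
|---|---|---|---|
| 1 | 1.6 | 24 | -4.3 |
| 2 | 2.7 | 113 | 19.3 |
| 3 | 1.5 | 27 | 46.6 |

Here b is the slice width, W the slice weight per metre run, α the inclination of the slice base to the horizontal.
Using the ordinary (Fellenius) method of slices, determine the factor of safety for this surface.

Ordinary method of slices: FS = Σ[c'·Δl_i + (W_i cosα_i)·tanφ'] / Σ W_i sinα_i, with Δl_i = b_i / cosα_i.
Slice 1: Δl = 1.6/cos(-4.3°) = 1.605 m; N'_1 = 24·cos(-4.3°) = 23.9; c'Δl = 26.15; W sinα = -1.8
Slice 2: Δl = 2.7/cos19.3° = 2.861 m; N'_2 = 113·cos19.3° = 106.6; c'Δl = 46.63; W sinα = 37.3
Slice 3: Δl = 1.5/cos46.6° = 2.183 m; N'_3 = 27·cos46.6° = 18.6; c'Δl = 35.58; W sinα = 19.6
Σc'Δl = 108.4 kN/m; ΣN' = 149.1 kN/m; ΣW sinα = 55.2 kN/m
Resisting = 108.4 + 149.1·tan25.0° = 108.4 + 69.5 = 177.9 kN/m
FS = 177.9 / 55.2 = 3.225

FS = 3.23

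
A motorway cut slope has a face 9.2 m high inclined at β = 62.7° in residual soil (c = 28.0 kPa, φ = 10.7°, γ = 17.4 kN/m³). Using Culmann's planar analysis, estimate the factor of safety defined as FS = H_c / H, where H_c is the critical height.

H_c = (4c/γ) · sinβ cosφ / [1 − cos(β − φ)]
    = (4·28.0/17.4) · sin62.7°·cos10.7° / [1 − cos52.0°]
    = 6.437 · 0.8732 / 0.3843 = 14.62 m
FS = H_c / H = 14.62 / 9.2 = 1.590

FS = 1.59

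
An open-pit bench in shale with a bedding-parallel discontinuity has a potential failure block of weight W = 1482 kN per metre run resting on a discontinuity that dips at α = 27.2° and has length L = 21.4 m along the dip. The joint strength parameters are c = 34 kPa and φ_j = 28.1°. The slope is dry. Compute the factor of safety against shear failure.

FS = 2.11

Resolving the block weight along and normal to the plane and applying the Mohr–Coulomb strength on the joint:
N' = W cosα = 1482·cos27.2° = 1318.1 kN/m
Driving force T = W sinα = 1482·sin27.2° = 677.4 kN/m
Resisting force R = c·L + N'·tanφ_j = 34·21.4 + 1318.1·tan28.1° = 727.6 + 703.8 = 1431.4 kN/m
FS = R / T = 1431.4 / 677.4 = 2.113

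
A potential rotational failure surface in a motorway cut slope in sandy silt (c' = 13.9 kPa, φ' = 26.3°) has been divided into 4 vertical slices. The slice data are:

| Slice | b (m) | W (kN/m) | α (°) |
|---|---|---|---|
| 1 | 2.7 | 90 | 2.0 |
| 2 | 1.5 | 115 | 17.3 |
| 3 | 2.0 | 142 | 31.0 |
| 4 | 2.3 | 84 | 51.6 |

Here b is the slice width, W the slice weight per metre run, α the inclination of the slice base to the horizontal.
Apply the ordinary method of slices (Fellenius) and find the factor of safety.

Ordinary method of slices: FS = Σ[c'·Δl_i + (W_i cosα_i)·tanφ'] / Σ W_i sinα_i, with Δl_i = b_i / cosα_i.
Slice 1: Δl = 2.7/cos2.0° = 2.702 m; N'_1 = 90·cos2.0° = 89.9; c'Δl = 37.55; W sinα = 3.1
Slice 2: Δl = 1.5/cos17.3° = 1.571 m; N'_2 = 115·cos17.3° = 109.8; c'Δl = 21.84; W sinα = 34.2
Slice 3: Δl = 2.0/cos31.0° = 2.333 m; N'_3 = 142·cos31.0° = 121.7; c'Δl = 32.43; W sinα = 73.1
Slice 4: Δl = 2.3/cos51.6° = 3.703 m; N'_4 = 84·cos51.6° = 52.2; c'Δl = 51.47; W sinα = 65.8
Σc'Δl = 143.3 kN/m; ΣN' = 373.6 kN/m; ΣW sinα = 176.3 kN/m
Resisting = 143.3 + 373.6·tan26.3° = 143.3 + 184.7 = 328.0 kN/m
FS = 328.0 / 176.3 = 1.860

FS = 1.86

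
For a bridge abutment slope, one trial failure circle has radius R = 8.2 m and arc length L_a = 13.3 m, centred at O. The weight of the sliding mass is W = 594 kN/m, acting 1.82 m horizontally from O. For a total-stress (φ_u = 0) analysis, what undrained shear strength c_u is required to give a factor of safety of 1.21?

FS = c_u·L_a·R / (W·d), so c_u = FS·W·d / (L_a·R).
c_u = 1.21·594·1.82 / (13.30·8.2) = 1308.1 / 109.06 = 11.99 kPa

c_u = 12.0 kPa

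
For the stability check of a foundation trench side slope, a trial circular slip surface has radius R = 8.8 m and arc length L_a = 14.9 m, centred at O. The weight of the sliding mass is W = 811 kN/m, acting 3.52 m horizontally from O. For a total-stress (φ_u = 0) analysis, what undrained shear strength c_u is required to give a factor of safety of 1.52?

FS = c_u·L_a·R / (W·d), so c_u = FS·W·d / (L_a·R).
c_u = 1.52·811·3.52 / (14.90·8.8) = 4339.2 / 131.12 = 33.09 kPa

c_u = 33.1 kPa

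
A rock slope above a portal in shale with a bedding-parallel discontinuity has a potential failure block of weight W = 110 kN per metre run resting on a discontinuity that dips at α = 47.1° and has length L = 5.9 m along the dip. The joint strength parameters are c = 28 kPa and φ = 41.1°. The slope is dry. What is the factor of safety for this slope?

Resolving the block weight along and normal to the plane and applying the Mohr–Coulomb strength on the joint:
N' = W cosα = 110·cos47.1° = 74.9 kN/m
Driving force T = W sinα = 110·sin47.1° = 80.6 kN/m
Resisting force R = c·L + N'·tanφ = 28·5.9 + 74.9·tan41.1° = 165.2 + 65.3 = 230.5 kN/m
FS = R / T = 230.5 / 80.6 = 2.861

FS = 2.86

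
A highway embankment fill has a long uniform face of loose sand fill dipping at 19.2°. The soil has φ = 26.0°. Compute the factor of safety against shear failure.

FS = 1.40

For a dry cohesionless infinite slope the factor of safety is FS = tanφ / tanβ.
FS = tan26.0° / tan19.2° = 0.4877 / 0.3482 = 1.401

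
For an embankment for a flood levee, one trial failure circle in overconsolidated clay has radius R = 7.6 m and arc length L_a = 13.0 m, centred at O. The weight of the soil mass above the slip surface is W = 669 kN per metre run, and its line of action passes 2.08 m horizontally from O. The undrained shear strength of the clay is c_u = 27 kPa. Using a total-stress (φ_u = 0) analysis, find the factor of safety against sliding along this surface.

FS = 1.92

Taking moments about the centre O, the resisting moment is provided by the undrained shear strength acting along the arc:
M_R = c_u·L_a·R = 27·13.00·7.6 = 2667.6 kN·m/m
M_D = W·d = 669·2.08 = 1391.5 kN·m/m
FS = M_R / M_D = 2667.6 / 1391.5 = 1.917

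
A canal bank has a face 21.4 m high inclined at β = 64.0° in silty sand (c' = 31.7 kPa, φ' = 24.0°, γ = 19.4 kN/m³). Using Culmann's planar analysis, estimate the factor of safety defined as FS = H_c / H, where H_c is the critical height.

H_c = (4c'/γ) · sinβ cosφ' / [1 − cos(β − φ')]
    = (4·31.7/19.4) · sin64.0°·cos24.0° / [1 − cos40.0°]
    = 6.536 · 0.8211 / 0.2340 = 22.94 m
FS = H_c / H = 22.94 / 21.4 = 1.072

FS = 1.07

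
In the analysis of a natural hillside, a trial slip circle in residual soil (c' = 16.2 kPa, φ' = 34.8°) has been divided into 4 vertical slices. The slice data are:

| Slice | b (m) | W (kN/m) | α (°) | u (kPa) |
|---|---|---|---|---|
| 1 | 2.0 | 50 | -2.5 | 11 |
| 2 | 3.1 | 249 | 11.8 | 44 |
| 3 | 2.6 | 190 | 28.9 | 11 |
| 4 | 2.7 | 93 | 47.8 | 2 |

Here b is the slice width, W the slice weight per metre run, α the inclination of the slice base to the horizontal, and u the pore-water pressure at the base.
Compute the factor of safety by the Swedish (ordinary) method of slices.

FS = 2.00

Ordinary method of slices: FS = Σ[c'·Δl_i + (W_i cosα_i − u_i·Δl_i)·tanφ'] / Σ W_i sinα_i, with Δl_i = b_i / cosα_i.
Slice 1: Δl = 2.0/cos(-2.5°) = 2.002 m; N'_1 = 50·cos(-2.5°) − 11·2.002 = 27.9; c'Δl = 32.43; W sinα = -2.2
Slice 2: Δl = 3.1/cos11.8° = 3.167 m; N'_2 = 249·cos11.8° − 44·3.167 = 104.4; c'Δl = 51.30; W sinα = 50.9
Slice 3: Δl = 2.6/cos28.9° = 2.970 m; N'_3 = 190·cos28.9° − 11·2.970 = 133.7; c'Δl = 48.11; W sinα = 91.8
Slice 4: Δl = 2.7/cos47.8° = 4.020 m; N'_4 = 93·cos47.8° − 2·4.020 = 54.4; c'Δl = 65.12; W sinα = 68.9
Σc'Δl = 197.0 kN/m; ΣN' = 320.4 kN/m; ΣW sinα = 209.5 kN/m
Resisting = 197.0 + 320.4·tan34.8° = 197.0 + 222.7 = 419.7 kN/m
FS = 419.7 / 209.5 = 2.004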